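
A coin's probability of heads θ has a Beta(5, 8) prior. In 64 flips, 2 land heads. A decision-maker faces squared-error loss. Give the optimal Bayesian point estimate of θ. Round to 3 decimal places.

0.091

Posterior: Beta(5+2, 8+62) = Beta(7, 70).
Mode = (7−1)/(7+70−2) = 6/75 = 0.080.
Mean = 7/(7+70) = 7/77 = 0.091.
Squared-error loss ⇒ the optimal estimator is the posterior mean.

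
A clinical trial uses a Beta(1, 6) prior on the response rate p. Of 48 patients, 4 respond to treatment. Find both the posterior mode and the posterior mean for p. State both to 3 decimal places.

MAP = 0.075; posterior mean = 0.091

Posterior: Beta(1+4, 6+44) = Beta(5, 50).
Mode = (5−1)/(5+50−2) = 4/53 = 0.075.
Mean = 5/(5+50) = 5/55 = 0.091.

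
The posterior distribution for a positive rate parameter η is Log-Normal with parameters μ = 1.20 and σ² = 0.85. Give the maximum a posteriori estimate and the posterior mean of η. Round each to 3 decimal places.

Mode = exp(μ − σ²) = exp(0.35) = 1.419.
Mean = exp(μ + σ²/2) = exp(1.625) = 5.078.

maximum a posteriori estimate = 1.419, posterior mean = 5.078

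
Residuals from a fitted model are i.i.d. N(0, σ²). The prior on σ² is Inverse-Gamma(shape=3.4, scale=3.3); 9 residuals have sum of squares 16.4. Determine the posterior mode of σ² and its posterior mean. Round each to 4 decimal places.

MAP: 1.2921. Posterior mean: 1.6667.

Posterior: Inverse-Gamma(shape = 3.4+9/2 = 7.9, scale = 3.3+16.4/2 = 11.5).
Mode = β/(α+1) = 11.5/8.9 = 1.2921.
Mean = β/(α−1) = 11.5/6.9 = 1.6667.
The mean is pulled above the mode by the posterior's right skew.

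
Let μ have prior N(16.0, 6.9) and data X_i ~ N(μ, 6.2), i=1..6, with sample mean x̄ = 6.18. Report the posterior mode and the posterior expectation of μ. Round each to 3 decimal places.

posterior mode = 7.459, posterior expectation = 7.459

Posterior for μ is Normal. Precision-weighted mean: (1/6.9·16.0 + 6/6.2·6.18) / (1/6.9 + 6/6.2) = 7.459.
A Normal posterior is symmetric, so mode = mean.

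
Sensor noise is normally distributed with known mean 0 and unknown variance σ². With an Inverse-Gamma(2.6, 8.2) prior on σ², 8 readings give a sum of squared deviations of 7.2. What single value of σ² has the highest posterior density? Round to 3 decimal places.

1.553

Posterior: Inverse-Gamma(shape = 2.6+8/2 = 6.6, scale = 8.2+7.2/2 = 11.8).
Mode = β/(α+1) = 11.8/7.6 = 1.553.
Mean = β/(α−1) = 11.8/5.6 = 2.107.
This is the posterior mode — the MAP estimate.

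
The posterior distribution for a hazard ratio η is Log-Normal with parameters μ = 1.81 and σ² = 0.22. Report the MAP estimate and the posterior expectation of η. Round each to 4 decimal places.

MAP = 4.9037; posterior mean = 6.8210

Mode = exp(μ − σ²) = exp(1.59) = 4.9037.
Mean = exp(μ + σ²/2) = exp(1.920) = 6.8210.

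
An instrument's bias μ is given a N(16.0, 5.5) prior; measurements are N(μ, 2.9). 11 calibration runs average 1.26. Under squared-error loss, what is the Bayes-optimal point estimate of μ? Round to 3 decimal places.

Posterior for μ is Normal. Precision-weighted mean: (1/5.5·16.0 + 11/2.9·1.26) / (1/5.5 + 11/2.9) = 1.934.
A Normal posterior is symmetric, so mode = mean.
Squared-error loss ⇒ the optimal estimator is the posterior mean.

1.934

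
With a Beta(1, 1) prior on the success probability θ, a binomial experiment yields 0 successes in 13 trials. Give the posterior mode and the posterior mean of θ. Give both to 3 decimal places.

Posterior: Beta(1+0, 1+13) = Beta(1, 14).
Since α = 1 ≤ 1 and β > 1, the Beta density is monotone decreasing on [0,1]; the mode is at 0.
Mean = 1/(1+14) = 0.067.

MAP = 0.000, posterior mean = 0.067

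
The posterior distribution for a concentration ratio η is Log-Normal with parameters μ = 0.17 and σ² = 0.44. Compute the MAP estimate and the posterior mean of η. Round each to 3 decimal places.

Mode = exp(μ − σ²) = exp(-0.27) = 0.763.
Mean = exp(μ + σ²/2) = exp(0.390) = 1.477.
Right-skewed posterior ⇒ mode < mean.

MAP: 0.763. Posterior mean: 1.477.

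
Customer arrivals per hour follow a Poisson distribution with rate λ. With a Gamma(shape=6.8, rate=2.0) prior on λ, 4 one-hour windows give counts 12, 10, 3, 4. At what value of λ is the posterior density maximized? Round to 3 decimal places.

Σ counts = 29. Posterior: Gamma(shape = 6.8+29 = 35.8, rate = 2.0+4 = 6.0).
Mode = (α−1)/β = 34.8/6.0 = 5.800.
Mean = α/β = 35.8/6.0 = 5.967.
This is the posterior mode — the MAP estimate.

5.800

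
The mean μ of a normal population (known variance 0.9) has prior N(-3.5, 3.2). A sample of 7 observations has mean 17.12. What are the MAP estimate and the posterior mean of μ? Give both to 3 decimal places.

MAP estimate = 16.324, posterior mean = 16.324

Posterior for μ is Normal. Precision-weighted mean: (1/3.2·-3.5 + 7/0.9·17.12) / (1/3.2 + 7/0.9) = 16.324.
A Normal posterior is symmetric, so mode = mean.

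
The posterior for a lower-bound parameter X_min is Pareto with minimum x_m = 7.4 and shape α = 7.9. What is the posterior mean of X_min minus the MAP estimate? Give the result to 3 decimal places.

The Pareto density is strictly decreasing on [x_m, ∞), so the mode is x_m = 7.400.
Mean = α·x_m/(α−1) = 7.9·7.4/6.9 = 8.472.
Difference = 8.472 − 7.400 = 1.072.

1.072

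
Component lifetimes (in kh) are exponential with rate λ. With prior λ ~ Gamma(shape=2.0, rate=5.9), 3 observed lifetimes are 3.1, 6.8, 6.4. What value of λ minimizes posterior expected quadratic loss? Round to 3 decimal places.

0.225

Σ times = 16.3. Posterior: Gamma(shape = 2.0+3 = 5.0, rate = 5.9+16.3 = 22.2).
Mode = (α−1)/β = 4.0/22.2 = 0.180.
Mean = α/β = 5.0/22.2 = 0.225.
Quadratic loss ⇒ the optimal estimator is the posterior mean.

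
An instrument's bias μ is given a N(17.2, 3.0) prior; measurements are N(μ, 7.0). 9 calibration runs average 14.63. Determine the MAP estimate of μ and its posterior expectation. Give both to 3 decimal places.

Posterior for μ is Normal. Precision-weighted mean: (1/3.0·17.2 + 9/7.0·14.63) / (1/3.0 + 9/7.0) = 15.159.
A Normal posterior is symmetric, so mode = mean.

MAP = 15.159; posterior mean = 15.159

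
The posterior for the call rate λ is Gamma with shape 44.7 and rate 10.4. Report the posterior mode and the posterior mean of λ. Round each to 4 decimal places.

Mode = (α−1)/β = 43.7/10.4 = 4.2019.
Mean = α/β = 44.7/10.4 = 4.2981.

MAP = 4.2019; posterior mean = 4.2981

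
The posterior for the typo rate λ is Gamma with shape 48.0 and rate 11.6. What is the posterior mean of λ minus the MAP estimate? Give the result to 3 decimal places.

0.086

Mode = (α−1)/β = 47.0/11.6 = 4.052.
Mean = α/β = 48.0/11.6 = 4.138.
Difference = 4.138 − 4.052 = 0.086.
Mean > mode: the posterior has a right tail.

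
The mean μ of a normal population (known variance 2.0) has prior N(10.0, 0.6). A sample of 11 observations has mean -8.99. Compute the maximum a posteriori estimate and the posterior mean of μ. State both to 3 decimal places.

μ_MAP = -4.574, E[μ|data] = -4.574

Posterior for μ is Normal. Precision-weighted mean: (1/0.6·10.0 + 11/2.0·-8.99) / (1/0.6 + 11/2.0) = -4.574.
A Normal posterior is symmetric, so mode = mean.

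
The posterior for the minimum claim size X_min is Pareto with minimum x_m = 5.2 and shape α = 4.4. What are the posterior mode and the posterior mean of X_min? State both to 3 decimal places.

MAP = 5.200; posterior mean = 6.729

The Pareto density is strictly decreasing on [x_m, ∞), so the mode is x_m = 5.200.
Mean = α·x_m/(α−1) = 4.4·5.2/3.4 = 6.729.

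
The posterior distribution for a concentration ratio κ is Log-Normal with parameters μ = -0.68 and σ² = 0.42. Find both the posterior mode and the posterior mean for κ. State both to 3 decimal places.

Mode = exp(μ − σ²) = exp(-1.10) = 0.333.
Mean = exp(μ + σ²/2) = exp(-0.470) = 0.625.
The posterior is right-skewed, so the mean exceeds the mode.

MAP = 0.333, posterior mean = 0.625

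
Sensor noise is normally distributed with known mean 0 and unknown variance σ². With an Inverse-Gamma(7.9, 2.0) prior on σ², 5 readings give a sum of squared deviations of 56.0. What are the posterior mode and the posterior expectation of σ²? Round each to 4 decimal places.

MAP = 2.6316, posterior mean = 3.1915

Posterior: Inverse-Gamma(shape = 7.9+5/2 = 10.4, scale = 2.0+56.0/2 = 30.0).
Mode = β/(α+1) = 30.0/11.4 = 2.6316.
Mean = β/(α−1) = 30.0/9.4 = 3.1915.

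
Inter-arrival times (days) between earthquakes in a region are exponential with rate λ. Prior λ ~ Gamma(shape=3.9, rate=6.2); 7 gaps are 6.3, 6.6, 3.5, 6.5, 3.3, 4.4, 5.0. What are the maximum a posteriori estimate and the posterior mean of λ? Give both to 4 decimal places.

Σ times = 35.6. Posterior: Gamma(shape = 3.9+7 = 10.9, rate = 6.2+35.6 = 41.8).
Mode = (α−1)/β = 9.9/41.8 = 0.2368.
Mean = α/β = 10.9/41.8 = 0.2608.

MAP = 0.2368, posterior mean = 0.2608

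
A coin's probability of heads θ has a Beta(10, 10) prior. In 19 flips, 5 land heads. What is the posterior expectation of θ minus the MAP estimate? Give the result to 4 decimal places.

0.0062

Posterior: Beta(10+5, 10+14) = Beta(15, 24).
Mode = (15−1)/(15+24−2) = 14/37 = 0.3784.
Mean = 15/(15+24) = 15/39 = 0.3846.
Difference = 0.3846 − 0.3784 = 0.0062.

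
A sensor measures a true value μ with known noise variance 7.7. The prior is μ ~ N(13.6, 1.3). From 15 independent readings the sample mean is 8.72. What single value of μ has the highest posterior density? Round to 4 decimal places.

Posterior for μ is Normal. Precision-weighted mean: (1/1.3·13.6 + 15/7.7·8.72) / (1/1.3 + 15/7.7) = 10.1015.
A Normal posterior is symmetric, so mode = mean.
This is the posterior mode — the MAP estimate.

10.1015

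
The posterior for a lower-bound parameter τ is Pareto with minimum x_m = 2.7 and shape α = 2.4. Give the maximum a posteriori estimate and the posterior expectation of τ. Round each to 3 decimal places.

The Pareto density is strictly decreasing on [x_m, ∞), so the mode is x_m = 2.700.
Mean = α·x_m/(α−1) = 2.4·2.7/1.4 = 4.629.

MAP: 2.700. Posterior mean: 4.629.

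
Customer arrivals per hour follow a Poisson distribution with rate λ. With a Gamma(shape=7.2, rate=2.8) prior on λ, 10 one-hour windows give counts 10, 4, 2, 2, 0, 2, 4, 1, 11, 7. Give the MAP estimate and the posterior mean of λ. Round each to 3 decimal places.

MAP: 3.844. Posterior mean: 3.922.

Σ counts = 43. Posterior: Gamma(shape = 7.2+43 = 50.2, rate = 2.8+10 = 12.8).
Mode = (α−1)/β = 49.2/12.8 = 3.844.
Mean = α/β = 50.2/12.8 = 3.922.
The mean is pulled above the mode by the posterior's right skew.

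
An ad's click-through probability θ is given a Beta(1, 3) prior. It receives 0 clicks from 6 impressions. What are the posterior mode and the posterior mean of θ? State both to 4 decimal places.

MAP = 0.0000, posterior mean = 0.1000

Posterior: Beta(1+0, 3+6) = Beta(1, 9).
Since α = 1 ≤ 1 and β > 1, the Beta density is monotone decreasing on [0,1]; the mode is at 0.
Mean = 1/(1+9) = 0.1000.
The posterior is right-skewed, so the mean exceeds the mode.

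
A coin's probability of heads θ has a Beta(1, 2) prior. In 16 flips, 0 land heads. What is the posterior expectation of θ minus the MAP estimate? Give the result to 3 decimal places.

0.053

Posterior: Beta(1+0, 2+16) = Beta(1, 18).
Since α = 1 ≤ 1 and β > 1, the Beta density is monotone decreasing on [0,1]; the mode is at 0.
Mean = 1/(1+18) = 0.053.
Difference = 0.053 − 0.000 = 0.053.
The mean is pulled above the mode by the posterior's right skew.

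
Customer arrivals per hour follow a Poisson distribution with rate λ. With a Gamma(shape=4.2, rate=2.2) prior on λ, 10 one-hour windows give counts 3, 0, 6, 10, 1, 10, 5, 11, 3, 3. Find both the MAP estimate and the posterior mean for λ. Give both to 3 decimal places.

MAP: 4.525. Posterior mean: 4.607.

Σ counts = 52. Posterior: Gamma(shape = 4.2+52 = 56.2, rate = 2.2+10 = 12.2).
Mode = (α−1)/β = 55.2/12.2 = 4.525.
Mean = α/β = 56.2/12.2 = 4.607.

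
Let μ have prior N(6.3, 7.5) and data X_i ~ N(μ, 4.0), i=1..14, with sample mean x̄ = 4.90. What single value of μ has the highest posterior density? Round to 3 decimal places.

Posterior for μ is Normal. Precision-weighted mean: (1/7.5·6.3 + 14/4.0·4.90) / (1/7.5 + 14/4.0) = 4.951.
A Normal posterior is symmetric, so mode = mean.
This is the posterior mode — the MAP estimate.

4.951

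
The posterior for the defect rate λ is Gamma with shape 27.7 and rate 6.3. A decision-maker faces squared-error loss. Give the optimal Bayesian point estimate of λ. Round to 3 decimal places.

4.397

Mode = (α−1)/β = 26.7/6.3 = 4.238.
Mean = α/β = 27.7/6.3 = 4.397.
Squared-error loss ⇒ the optimal estimator is the posterior mean.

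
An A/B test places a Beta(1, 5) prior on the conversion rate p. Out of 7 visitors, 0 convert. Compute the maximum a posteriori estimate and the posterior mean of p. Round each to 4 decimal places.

Posterior: Beta(1+0, 5+7) = Beta(1, 12).
Since α = 1 ≤ 1 and β > 1, the Beta density is monotone decreasing on [0,1]; the mode is at 0.
Mean = 1/(1+12) = 0.0769.
The mean is pulled above the mode by the posterior's right skew.

MAP = 0.0000; posterior mean = 0.0769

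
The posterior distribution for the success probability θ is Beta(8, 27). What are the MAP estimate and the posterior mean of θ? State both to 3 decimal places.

MAP estimate = 0.212, posterior mean = 0.229

Mode = (8−1)/(8+27−2) = 7/33 = 0.212.
Mean = 8/(8+27) = 8/35 = 0.229.
The posterior is right-skewed, so the mean exceeds the mode.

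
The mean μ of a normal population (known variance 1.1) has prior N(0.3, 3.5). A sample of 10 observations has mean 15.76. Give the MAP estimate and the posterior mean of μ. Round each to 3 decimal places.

MAP = 15.289; posterior mean = 15.289

Posterior for μ is Normal. Precision-weighted mean: (1/3.5·0.3 + 10/1.1·15.76) / (1/3.5 + 10/1.1) = 15.289.
A Normal posterior is symmetric, so mode = mean.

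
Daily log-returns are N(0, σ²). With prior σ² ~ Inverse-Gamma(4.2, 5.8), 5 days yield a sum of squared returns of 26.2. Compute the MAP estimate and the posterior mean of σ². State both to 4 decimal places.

MAP = 2.4545; posterior mean = 3.3158

Posterior: Inverse-Gamma(shape = 4.2+5/2 = 6.7, scale = 5.8+26.2/2 = 18.9).
Mode = β/(α+1) = 18.9/7.7 = 2.4545.
Mean = β/(α−1) = 18.9/5.7 = 3.3158.
The mean is pulled above the mode by the posterior's right skew.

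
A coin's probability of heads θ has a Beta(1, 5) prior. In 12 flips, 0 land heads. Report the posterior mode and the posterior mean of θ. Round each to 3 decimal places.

MAP = 0.000, posterior mean = 0.056

Posterior: Beta(1+0, 5+12) = Beta(1, 17).
Since α = 1 ≤ 1 and β > 1, the Beta density is monotone decreasing on [0,1]; the mode is at 0.
Mean = 1/(1+17) = 0.056.
The posterior is right-skewed, so the mean exceeds the mode.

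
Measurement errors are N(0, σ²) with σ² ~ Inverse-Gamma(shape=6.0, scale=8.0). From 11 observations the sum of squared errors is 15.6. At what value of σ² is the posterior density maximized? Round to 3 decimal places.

Posterior: Inverse-Gamma(shape = 6.0+11/2 = 11.5, scale = 8.0+15.6/2 = 15.8).
Mode = β/(α+1) = 15.8/12.5 = 1.264.
Mean = β/(α−1) = 15.8/10.5 = 1.505.
This is the posterior mode — the MAP estimate.

1.264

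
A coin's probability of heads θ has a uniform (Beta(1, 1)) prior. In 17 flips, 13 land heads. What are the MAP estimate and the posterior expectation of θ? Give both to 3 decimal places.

MAP estimate = 0.765, posterior expectation = 0.737

Posterior: Beta(1+13, 1+4) = Beta(14, 5).
Mode = (14−1)/(14+5−2) = 13/17 = 0.765.
With a flat prior the MAP equals the MLE, 13/17.
Mean = 14/(14+5) = 14/19 = 0.737.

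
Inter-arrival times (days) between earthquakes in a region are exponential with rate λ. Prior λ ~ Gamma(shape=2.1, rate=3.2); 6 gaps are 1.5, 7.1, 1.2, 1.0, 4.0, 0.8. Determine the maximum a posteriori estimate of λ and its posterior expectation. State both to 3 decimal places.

maximum a posteriori estimate = 0.378, posterior expectation = 0.431

Σ times = 15.6. Posterior: Gamma(shape = 2.1+6 = 8.1, rate = 3.2+15.6 = 18.8).
Mode = (α−1)/β = 7.1/18.8 = 0.378.
Mean = α/β = 8.1/18.8 = 0.431.
Right-skewed posterior ⇒ mode < mean.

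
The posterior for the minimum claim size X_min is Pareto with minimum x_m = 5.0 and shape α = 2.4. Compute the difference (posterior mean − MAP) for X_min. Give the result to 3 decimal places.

3.571

The Pareto density is strictly decreasing on [x_m, ∞), so the mode is x_m = 5.000.
Mean = α·x_m/(α−1) = 2.4·5.0/1.4 = 8.571.
Difference = 8.571 − 5.000 = 3.571.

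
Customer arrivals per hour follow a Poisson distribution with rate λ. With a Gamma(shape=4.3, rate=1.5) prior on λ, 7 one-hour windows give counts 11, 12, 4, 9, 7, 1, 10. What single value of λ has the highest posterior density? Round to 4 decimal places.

6.7412

Σ counts = 54. Posterior: Gamma(shape = 4.3+54 = 58.3, rate = 1.5+7 = 8.5).
Mode = (α−1)/β = 57.3/8.5 = 6.7412.
Mean = α/β = 58.3/8.5 = 6.8588.
This is the posterior mode — the MAP estimate.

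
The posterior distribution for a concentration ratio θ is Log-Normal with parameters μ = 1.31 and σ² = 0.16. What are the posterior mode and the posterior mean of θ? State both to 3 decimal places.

Mode = exp(μ − σ²) = exp(1.15) = 3.158.
Mean = exp(μ + σ²/2) = exp(1.390) = 4.015.
The posterior is right-skewed, so the mean exceeds the mode.

MAP = 3.158; posterior mean = 4.015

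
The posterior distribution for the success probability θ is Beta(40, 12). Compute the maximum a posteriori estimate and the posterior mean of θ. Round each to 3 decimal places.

MAP = 0.780, posterior mean = 0.769

Mode = (40−1)/(40+12−2) = 39/50 = 0.780.
Mean = 40/(40+12) = 40/52 = 0.769.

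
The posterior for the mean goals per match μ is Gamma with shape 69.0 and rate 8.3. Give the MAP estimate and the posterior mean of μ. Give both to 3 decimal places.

MAP = 8.193; posterior mean = 8.313

Mode = (α−1)/β = 68.0/8.3 = 8.193.
Mean = α/β = 69.0/8.3 = 8.313.
The mean is pulled above the mode by the posterior's right skew.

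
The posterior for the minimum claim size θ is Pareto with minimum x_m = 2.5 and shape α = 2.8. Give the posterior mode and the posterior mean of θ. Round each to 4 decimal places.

The Pareto density is strictly decreasing on [x_m, ∞), so the mode is x_m = 2.5000.
Mean = α·x_m/(α−1) = 2.8·2.5/1.8 = 3.8889.

θ_MAP = 2.5000, E[θ|data] = 3.8889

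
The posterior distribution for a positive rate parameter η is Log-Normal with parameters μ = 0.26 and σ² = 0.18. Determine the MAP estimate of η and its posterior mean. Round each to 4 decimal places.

Mode = exp(μ − σ²) = exp(0.08) = 1.0833.
Mean = exp(μ + σ²/2) = exp(0.350) = 1.4191.
The mean is pulled above the mode by the posterior's right skew.

MAP estimate = 1.0833, posterior mean = 1.4191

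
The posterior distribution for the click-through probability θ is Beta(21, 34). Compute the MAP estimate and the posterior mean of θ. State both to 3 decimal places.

Mode = (21−1)/(21+34−2) = 20/53 = 0.377.
Mean = 21/(21+34) = 21/55 = 0.382.
The mean is pulled above the mode by the posterior's right skew.

MAP = 0.377, posterior mean = 0.382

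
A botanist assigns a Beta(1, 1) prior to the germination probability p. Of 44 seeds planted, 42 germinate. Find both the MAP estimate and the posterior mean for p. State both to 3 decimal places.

Posterior: Beta(1+42, 1+2) = Beta(43, 3).
Mode = (43−1)/(43+3−2) = 42/44 = 0.955.
With a flat prior the MAP equals the MLE, 42/44.
Mean = 43/(43+3) = 43/46 = 0.935.

MAP = 0.955, posterior mean = 0.935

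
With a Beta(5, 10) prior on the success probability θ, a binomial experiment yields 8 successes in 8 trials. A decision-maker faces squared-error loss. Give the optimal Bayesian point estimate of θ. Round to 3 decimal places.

Posterior: Beta(5+8, 10+0) = Beta(13, 10).
Mode = (13−1)/(13+10−2) = 12/21 = 0.571.
Mean = 13/(13+10) = 13/23 = 0.565.
Squared-error loss ⇒ the optimal estimator is the posterior mean.

0.565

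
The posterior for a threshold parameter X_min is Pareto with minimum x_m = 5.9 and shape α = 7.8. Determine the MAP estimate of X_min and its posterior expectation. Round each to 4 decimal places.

The Pareto density is strictly decreasing on [x_m, ∞), so the mode is x_m = 5.9000.
Mean = α·x_m/(α−1) = 7.8·5.9/6.8 = 6.7676.

MAP: 5.9000. Posterior mean: 6.7676.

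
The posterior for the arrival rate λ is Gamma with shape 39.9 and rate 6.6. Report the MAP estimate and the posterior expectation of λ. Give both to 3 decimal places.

Mode = (α−1)/β = 38.9/6.6 = 5.894.
Mean = α/β = 39.9/6.6 = 6.045.

MAP: 5.894. Posterior mean: 6.045.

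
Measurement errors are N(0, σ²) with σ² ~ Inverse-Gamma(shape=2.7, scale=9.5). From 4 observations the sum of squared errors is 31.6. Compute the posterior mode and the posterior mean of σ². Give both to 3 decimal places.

MAP = 4.439, posterior mean = 6.838

Posterior: Inverse-Gamma(shape = 2.7+4/2 = 4.7, scale = 9.5+31.6/2 = 25.3).
Mode = β/(α+1) = 25.3/5.7 = 4.439.
Mean = β/(α−1) = 25.3/3.7 = 6.838.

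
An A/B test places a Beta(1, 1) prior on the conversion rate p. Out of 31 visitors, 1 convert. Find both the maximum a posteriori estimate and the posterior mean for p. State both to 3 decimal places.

Posterior: Beta(1+1, 1+30) = Beta(2, 31).
Mode = (2−1)/(2+31−2) = 1/31 = 0.032.
With a flat prior the MAP equals the MLE, 1/31.
Mean = 2/(2+31) = 2/33 = 0.061.
The posterior is right-skewed, so the mean exceeds the mode.

p_MAP = 0.032, E[p|data] = 0.061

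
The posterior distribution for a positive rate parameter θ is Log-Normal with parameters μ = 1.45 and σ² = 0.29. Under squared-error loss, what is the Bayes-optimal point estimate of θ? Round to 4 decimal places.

4.9283

Mode = exp(μ − σ²) = exp(1.16) = 3.1899.
Mean = exp(μ + σ²/2) = exp(1.595) = 4.9283.
Squared-error loss ⇒ the optimal estimator is the posterior mean.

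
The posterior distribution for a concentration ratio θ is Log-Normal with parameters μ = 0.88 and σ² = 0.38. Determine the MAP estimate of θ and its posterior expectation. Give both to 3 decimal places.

MAP = 1.649, posterior mean = 2.915

Mode = exp(μ − σ²) = exp(0.50) = 1.649.
Mean = exp(μ + σ²/2) = exp(1.070) = 2.915.
Mean > mode: the posterior has a right tail.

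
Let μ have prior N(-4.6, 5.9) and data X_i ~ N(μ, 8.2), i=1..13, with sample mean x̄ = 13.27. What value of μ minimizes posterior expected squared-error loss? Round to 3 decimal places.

Posterior for μ is Normal. Precision-weighted mean: (1/5.9·-4.6 + 13/8.2·13.27) / (1/5.9 + 13/8.2) = 11.544.
A Normal posterior is symmetric, so mode = mean.
Squared-error loss ⇒ the optimal estimator is the posterior mean.

11.544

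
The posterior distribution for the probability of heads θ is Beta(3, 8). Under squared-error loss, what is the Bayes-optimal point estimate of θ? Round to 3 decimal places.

0.273

Mode = (3−1)/(3+8−2) = 2/9 = 0.222.
Mean = 3/(3+8) = 3/11 = 0.273.
Squared-error loss ⇒ the optimal estimator is the posterior mean.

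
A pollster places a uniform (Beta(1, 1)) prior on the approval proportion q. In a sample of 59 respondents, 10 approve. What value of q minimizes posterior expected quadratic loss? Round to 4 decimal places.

Posterior: Beta(1+10, 1+49) = Beta(11, 50).
Mode = (11−1)/(11+50−2) = 10/59 = 0.1695.
With a flat prior the MAP equals the MLE, 10/59.
Mean = 11/(11+50) = 11/61 = 0.1803.
Quadratic loss ⇒ the optimal estimator is the posterior mean.

0.1803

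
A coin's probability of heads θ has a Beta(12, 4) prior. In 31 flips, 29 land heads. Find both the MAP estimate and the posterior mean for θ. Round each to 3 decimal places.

MAP estimate = 0.889, posterior mean = 0.872

Posterior: Beta(12+29, 4+2) = Beta(41, 6).
Mode = (41−1)/(41+6−2) = 40/45 = 0.889.
Mean = 41/(41+6) = 41/47 = 0.872.
Mode > mean: the posterior has a left tail.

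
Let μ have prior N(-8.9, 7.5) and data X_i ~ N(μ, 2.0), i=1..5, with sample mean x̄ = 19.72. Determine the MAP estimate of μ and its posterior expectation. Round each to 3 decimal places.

MAP: 18.271. Posterior mean: 18.271.

Posterior for μ is Normal. Precision-weighted mean: (1/7.5·-8.9 + 5/2.0·19.72) / (1/7.5 + 5/2.0) = 18.271.
A Normal posterior is symmetric, so mode = mean.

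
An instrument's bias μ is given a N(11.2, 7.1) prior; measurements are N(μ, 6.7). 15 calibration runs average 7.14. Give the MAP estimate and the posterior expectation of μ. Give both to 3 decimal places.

MAP estimate = 7.380, posterior expectation = 7.380

Posterior for μ is Normal. Precision-weighted mean: (1/7.1·11.2 + 15/6.7·7.14) / (1/7.1 + 15/6.7) = 7.380.
A Normal posterior is symmetric, so mode = mean.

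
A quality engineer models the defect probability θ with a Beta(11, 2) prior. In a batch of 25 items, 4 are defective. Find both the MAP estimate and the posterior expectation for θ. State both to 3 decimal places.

Posterior: Beta(11+4, 2+21) = Beta(15, 23).
Mode = (15−1)/(15+23−2) = 14/36 = 0.389.
Mean = 15/(15+23) = 15/38 = 0.395.

θ_MAP = 0.389, E[θ|data] = 0.395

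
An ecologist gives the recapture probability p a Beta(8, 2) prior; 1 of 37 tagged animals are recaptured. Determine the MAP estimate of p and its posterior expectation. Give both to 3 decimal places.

Posterior: Beta(8+1, 2+36) = Beta(9, 38).
Mode = (9−1)/(9+38−2) = 8/45 = 0.178.
Mean = 9/(9+38) = 9/47 = 0.191.
The mean is pulled above the mode by the posterior's right skew.

MAP: 0.178. Posterior mean: 0.191.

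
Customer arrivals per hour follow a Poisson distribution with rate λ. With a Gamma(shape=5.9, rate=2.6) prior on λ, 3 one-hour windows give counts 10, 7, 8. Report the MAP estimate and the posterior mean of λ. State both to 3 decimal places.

Σ counts = 25. Posterior: Gamma(shape = 5.9+25 = 30.9, rate = 2.6+3 = 5.6).
Mode = (α−1)/β = 29.9/5.6 = 5.339.
Mean = α/β = 30.9/5.6 = 5.518.

MAP = 5.339, posterior mean = 5.518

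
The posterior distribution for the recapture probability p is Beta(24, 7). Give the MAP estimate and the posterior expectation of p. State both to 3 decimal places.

Mode = (24−1)/(24+7−2) = 23/29 = 0.793.
Mean = 24/(24+7) = 24/31 = 0.774.

MAP = 0.793; posterior mean = 0.774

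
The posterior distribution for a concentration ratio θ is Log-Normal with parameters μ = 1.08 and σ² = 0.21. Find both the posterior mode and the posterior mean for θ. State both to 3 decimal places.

MAP = 2.387, posterior mean = 3.271

Mode = exp(μ − σ²) = exp(0.87) = 2.387.
Mean = exp(μ + σ²/2) = exp(1.185) = 3.271.
Right-skewed posterior ⇒ mode < mean.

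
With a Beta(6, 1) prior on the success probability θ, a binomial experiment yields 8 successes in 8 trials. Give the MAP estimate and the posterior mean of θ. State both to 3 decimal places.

Posterior: Beta(6+8, 1+0) = Beta(14, 1).
Since β = 1 ≤ 1 and α > 1, the Beta density is monotone increasing on [0,1]; the mode is at 1.
Mean = 14/(14+1) = 0.933.

MAP = 1.000; posterior mean = 0.933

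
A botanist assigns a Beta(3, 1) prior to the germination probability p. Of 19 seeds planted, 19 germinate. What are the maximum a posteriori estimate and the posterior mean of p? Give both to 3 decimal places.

Posterior: Beta(3+19, 1+0) = Beta(22, 1).
Since β = 1 ≤ 1 and α > 1, the Beta density is monotone increasing on [0,1]; the mode is at 1.
Mean = 22/(22+1) = 0.957.
Left-skewed posterior ⇒ mean < mode.

maximum a posteriori estimate = 1.000, posterior mean = 0.957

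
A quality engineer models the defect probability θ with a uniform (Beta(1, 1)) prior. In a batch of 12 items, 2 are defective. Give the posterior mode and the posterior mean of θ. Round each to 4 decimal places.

Posterior: Beta(1+2, 1+10) = Beta(3, 11).
Mode = (3−1)/(3+11−2) = 2/12 = 0.1667.
With a flat prior the MAP equals the MLE, 2/12.
Mean = 3/(3+11) = 3/14 = 0.2143.
Mean > mode: the posterior has a right tail.

MAP = 0.1667; posterior mean = 0.2143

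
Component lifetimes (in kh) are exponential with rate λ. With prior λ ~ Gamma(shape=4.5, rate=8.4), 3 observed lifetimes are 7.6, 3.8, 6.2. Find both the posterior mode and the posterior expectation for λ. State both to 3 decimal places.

MAP = 0.250; posterior mean = 0.288

Σ times = 17.6. Posterior: Gamma(shape = 4.5+3 = 7.5, rate = 8.4+17.6 = 26.0).
Mode = (α−1)/β = 6.5/26.0 = 0.250.
Mean = α/β = 7.5/26.0 = 0.288.
Right-skewed posterior ⇒ mode < mean.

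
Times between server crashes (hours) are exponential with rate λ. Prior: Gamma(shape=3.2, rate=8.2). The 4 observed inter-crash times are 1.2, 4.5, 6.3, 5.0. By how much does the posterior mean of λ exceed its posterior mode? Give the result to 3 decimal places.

Σ times = 17.0. Posterior: Gamma(shape = 3.2+4 = 7.2, rate = 8.2+17.0 = 25.2).
Mode = (α−1)/β = 6.2/25.2 = 0.246.
Mean = α/β = 7.2/25.2 = 0.286.
Difference = 0.286 − 0.246 = 0.040.
The posterior is right-skewed, so the mean exceeds the mode.

0.040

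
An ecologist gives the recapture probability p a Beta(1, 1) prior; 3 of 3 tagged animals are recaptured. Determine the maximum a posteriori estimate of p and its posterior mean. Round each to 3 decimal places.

MAP = 1.000, posterior mean = 0.800

Posterior: Beta(1+3, 1+0) = Beta(4, 1).
Since β = 1 ≤ 1 and α > 1, the Beta density is monotone increasing on [0,1]; the mode is at 1.
Mean = 4/(4+1) = 0.800.
The posterior is left-skewed, so the mode exceeds the mean.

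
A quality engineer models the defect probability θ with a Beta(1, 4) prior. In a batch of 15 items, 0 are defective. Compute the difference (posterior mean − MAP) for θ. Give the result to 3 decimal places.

0.050

Posterior: Beta(1+0, 4+15) = Beta(1, 19).
Since α = 1 ≤ 1 and β > 1, the Beta density is monotone decreasing on [0,1]; the mode is at 0.
Mean = 1/(1+19) = 0.050.
Difference = 0.050 − 0.000 = 0.050.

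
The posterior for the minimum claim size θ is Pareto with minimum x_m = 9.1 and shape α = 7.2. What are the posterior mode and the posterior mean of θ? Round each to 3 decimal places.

The Pareto density is strictly decreasing on [x_m, ∞), so the mode is x_m = 9.100.
Mean = α·x_m/(α−1) = 7.2·9.1/6.2 = 10.568.
The posterior is right-skewed, so the mean exceeds the mode.

MAP = 9.100, posterior mean = 10.568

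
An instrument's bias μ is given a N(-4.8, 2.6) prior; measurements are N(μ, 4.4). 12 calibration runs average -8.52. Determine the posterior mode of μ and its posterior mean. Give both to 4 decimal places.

Posterior for μ is Normal. Precision-weighted mean: (1/2.6·-4.8 + 12/4.4·-8.52) / (1/2.6 + 12/4.4) = -8.0602.
A Normal posterior is symmetric, so mode = mean.

MAP = -8.0602, posterior mean = -8.0602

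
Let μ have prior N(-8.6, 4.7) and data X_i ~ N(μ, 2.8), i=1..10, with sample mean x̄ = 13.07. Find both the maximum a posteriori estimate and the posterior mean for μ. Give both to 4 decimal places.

Posterior for μ is Normal. Precision-weighted mean: (1/4.7·-8.6 + 10/2.8·13.07) / (1/4.7 + 10/2.8) = 11.8516.
A Normal posterior is symmetric, so mode = mean.

MAP = 11.8516, posterior mean = 11.8516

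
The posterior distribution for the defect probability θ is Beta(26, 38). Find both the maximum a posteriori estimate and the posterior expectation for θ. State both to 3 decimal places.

Mode = (26−1)/(26+38−2) = 25/62 = 0.403.
Mean = 26/(26+38) = 26/64 = 0.406.
Right-skewed posterior ⇒ mode < mean.

θ_MAP = 0.403, E[θ|data] = 0.406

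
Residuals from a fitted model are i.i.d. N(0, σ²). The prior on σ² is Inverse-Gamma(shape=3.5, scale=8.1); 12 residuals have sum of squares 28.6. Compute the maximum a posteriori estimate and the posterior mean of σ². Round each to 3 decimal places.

maximum a posteriori estimate = 2.133, posterior mean = 2.635

Posterior: Inverse-Gamma(shape = 3.5+12/2 = 9.5, scale = 8.1+28.6/2 = 22.4).
Mode = β/(α+1) = 22.4/10.5 = 2.133.
Mean = β/(α−1) = 22.4/8.5 = 2.635.
Mean > mode: the posterior has a right tail.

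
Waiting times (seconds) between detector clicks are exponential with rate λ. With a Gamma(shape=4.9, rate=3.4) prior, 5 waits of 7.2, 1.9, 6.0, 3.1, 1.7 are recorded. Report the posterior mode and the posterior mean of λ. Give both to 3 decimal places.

Σ times = 19.9. Posterior: Gamma(shape = 4.9+5 = 9.9, rate = 3.4+19.9 = 23.3).
Mode = (α−1)/β = 8.9/23.3 = 0.382.
Mean = α/β = 9.9/23.3 = 0.425.
Mean > mode: the posterior has a right tail.

λ_MAP = 0.382, E[λ|data] = 0.425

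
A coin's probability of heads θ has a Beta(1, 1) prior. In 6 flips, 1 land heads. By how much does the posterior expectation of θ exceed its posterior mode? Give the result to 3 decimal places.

Posterior: Beta(1+1, 1+5) = Beta(2, 6).
Mode = (2−1)/(2+6−2) = 1/6 = 0.167.
With a flat prior the MAP equals the MLE, 1/6.
Mean = 2/(2+6) = 2/8 = 0.250.
Difference = 0.250 − 0.167 = 0.083.
Right-skewed posterior ⇒ mode < mean.

0.083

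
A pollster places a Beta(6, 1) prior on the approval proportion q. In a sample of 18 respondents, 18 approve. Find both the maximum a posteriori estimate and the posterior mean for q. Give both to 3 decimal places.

Posterior: Beta(6+18, 1+0) = Beta(24, 1).
Since β = 1 ≤ 1 and α > 1, the Beta density is monotone increasing on [0,1]; the mode is at 1.
Mean = 24/(24+1) = 0.960.

MAP: 1.000. Posterior mean: 0.960.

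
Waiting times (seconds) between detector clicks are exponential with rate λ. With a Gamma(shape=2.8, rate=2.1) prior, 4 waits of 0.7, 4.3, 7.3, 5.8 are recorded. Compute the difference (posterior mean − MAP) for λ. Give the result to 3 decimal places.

Σ times = 18.1. Posterior: Gamma(shape = 2.8+4 = 6.8, rate = 2.1+18.1 = 20.2).
Mode = (α−1)/β = 5.8/20.2 = 0.287.
Mean = α/β = 6.8/20.2 = 0.337.
Difference = 0.337 − 0.287 = 0.050.
Right-skewed posterior ⇒ mode < mean.

0.050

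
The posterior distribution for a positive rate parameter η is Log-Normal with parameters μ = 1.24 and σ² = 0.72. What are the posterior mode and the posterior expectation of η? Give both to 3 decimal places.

Mode = exp(μ − σ²) = exp(0.52) = 1.682.
Mean = exp(μ + σ²/2) = exp(1.600) = 4.953.
The posterior is right-skewed, so the mean exceeds the mode.

posterior mode = 1.682, posterior expectation = 4.953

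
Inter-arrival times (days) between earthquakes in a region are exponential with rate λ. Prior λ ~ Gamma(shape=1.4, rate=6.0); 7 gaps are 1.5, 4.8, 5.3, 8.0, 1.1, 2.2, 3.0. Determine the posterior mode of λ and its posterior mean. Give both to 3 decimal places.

MAP = 0.232; posterior mean = 0.263

Σ times = 25.9. Posterior: Gamma(shape = 1.4+7 = 8.4, rate = 6.0+25.9 = 31.9).
Mode = (α−1)/β = 7.4/31.9 = 0.232.
Mean = α/β = 8.4/31.9 = 0.263.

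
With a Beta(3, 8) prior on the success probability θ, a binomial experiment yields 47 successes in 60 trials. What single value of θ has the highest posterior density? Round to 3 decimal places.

0.710

Posterior: Beta(3+47, 8+13) = Beta(50, 21).
Mode = (50−1)/(50+21−2) = 49/69 = 0.710.
Mean = 50/(50+21) = 50/71 = 0.704.
This is the posterior mode — the MAP estimate.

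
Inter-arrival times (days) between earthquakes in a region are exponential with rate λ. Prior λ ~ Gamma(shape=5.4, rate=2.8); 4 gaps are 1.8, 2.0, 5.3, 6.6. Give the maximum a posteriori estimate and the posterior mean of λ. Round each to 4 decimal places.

Σ times = 15.7. Posterior: Gamma(shape = 5.4+4 = 9.4, rate = 2.8+15.7 = 18.5).
Mode = (α−1)/β = 8.4/18.5 = 0.4541.
Mean = α/β = 9.4/18.5 = 0.5081.

MAP = 0.4541, posterior mean = 0.5081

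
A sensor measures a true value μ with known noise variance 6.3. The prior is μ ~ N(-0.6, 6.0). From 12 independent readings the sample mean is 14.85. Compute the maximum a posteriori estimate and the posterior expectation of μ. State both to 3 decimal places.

MAP = 13.607, posterior mean = 13.607

Posterior for μ is Normal. Precision-weighted mean: (1/6.0·-0.6 + 12/6.3·14.85) / (1/6.0 + 12/6.3) = 13.607.
A Normal posterior is symmetric, so mode = mean.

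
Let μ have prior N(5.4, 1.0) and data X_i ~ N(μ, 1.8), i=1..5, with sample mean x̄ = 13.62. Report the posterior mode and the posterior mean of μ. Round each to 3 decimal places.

Posterior for μ is Normal. Precision-weighted mean: (1/1.0·5.4 + 5/1.8·13.62) / (1/1.0 + 5/1.8) = 11.444.
A Normal posterior is symmetric, so mode = mean.

μ_MAP = 11.444, E[μ|data] = 11.444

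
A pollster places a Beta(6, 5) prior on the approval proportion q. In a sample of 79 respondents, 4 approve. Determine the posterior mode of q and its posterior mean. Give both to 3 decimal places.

MAP = 0.102; posterior mean = 0.111

Posterior: Beta(6+4, 5+75) = Beta(10, 80).
Mode = (10−1)/(10+80−2) = 9/88 = 0.102.
Mean = 10/(10+80) = 10/90 = 0.111.
The mean is pulled above the mode by the posterior's right skew.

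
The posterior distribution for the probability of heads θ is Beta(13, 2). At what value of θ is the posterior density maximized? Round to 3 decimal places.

Mode = (13−1)/(13+2−2) = 12/13 = 0.923.
Mean = 13/(13+2) = 13/15 = 0.867.
This is the posterior mode — the MAP estimate.

0.923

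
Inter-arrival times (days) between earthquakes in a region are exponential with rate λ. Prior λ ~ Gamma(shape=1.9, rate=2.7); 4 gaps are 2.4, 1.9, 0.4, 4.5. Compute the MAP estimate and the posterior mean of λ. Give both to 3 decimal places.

Σ times = 9.2. Posterior: Gamma(shape = 1.9+4 = 5.9, rate = 2.7+9.2 = 11.9).
Mode = (α−1)/β = 4.9/11.9 = 0.412.
Mean = α/β = 5.9/11.9 = 0.496.

MAP estimate = 0.412, posterior mean = 0.496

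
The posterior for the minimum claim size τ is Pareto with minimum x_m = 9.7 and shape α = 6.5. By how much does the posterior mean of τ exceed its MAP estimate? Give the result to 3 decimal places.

1.764

The Pareto density is strictly decreasing on [x_m, ∞), so the mode is x_m = 9.700.
Mean = α·x_m/(α−1) = 6.5·9.7/5.5 = 11.464.
Difference = 11.464 − 9.700 = 1.764.
Right-skewed posterior ⇒ mode < mean.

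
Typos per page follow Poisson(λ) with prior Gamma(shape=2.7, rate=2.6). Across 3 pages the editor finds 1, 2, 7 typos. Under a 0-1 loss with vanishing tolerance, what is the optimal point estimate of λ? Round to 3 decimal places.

2.089

Σ counts = 10. Posterior: Gamma(shape = 2.7+10 = 12.7, rate = 2.6+3 = 5.6).
Mode = (α−1)/β = 11.7/5.6 = 2.089.
Mean = α/β = 12.7/5.6 = 2.268.
This is the posterior mode — the MAP estimate.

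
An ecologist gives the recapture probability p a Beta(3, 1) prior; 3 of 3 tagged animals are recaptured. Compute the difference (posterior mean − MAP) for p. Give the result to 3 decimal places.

-0.143

Posterior: Beta(3+3, 1+0) = Beta(6, 1).
Since β = 1 ≤ 1 and α > 1, the Beta density is monotone increasing on [0,1]; the mode is at 1.
Mean = 6/(6+1) = 0.857.
Difference = 0.857 − 1.000 = -0.143.
Left-skewed posterior ⇒ mean < mode.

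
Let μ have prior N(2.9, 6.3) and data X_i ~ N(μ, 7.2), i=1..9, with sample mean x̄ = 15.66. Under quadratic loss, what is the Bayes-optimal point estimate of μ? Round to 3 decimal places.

Posterior for μ is Normal. Precision-weighted mean: (1/6.3·2.9 + 9/7.2·15.66) / (1/6.3 + 9/7.2) = 14.222.
A Normal posterior is symmetric, so mode = mean.
Quadratic loss ⇒ the optimal estimator is the posterior mean.

14.222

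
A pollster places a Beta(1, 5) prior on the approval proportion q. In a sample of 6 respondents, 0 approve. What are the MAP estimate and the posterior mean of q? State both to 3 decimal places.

MAP estimate = 0.000, posterior mean = 0.083

Posterior: Beta(1+0, 5+6) = Beta(1, 11).
Since α = 1 ≤ 1 and β > 1, the Beta density is monotone decreasing on [0,1]; the mode is at 0.
Mean = 1/(1+11) = 0.083.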